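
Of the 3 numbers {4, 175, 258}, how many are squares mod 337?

3

(4/337) = +1 → QR.
(175/337) = +1 → QR.
(258/337) = +1 → QR.
Total quadratic residues among the 3: 3.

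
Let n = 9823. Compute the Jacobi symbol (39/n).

1

Reciprocity: 39 ≡ 3 and 9823 ≡ 3 (mod 4), so (39/9823) = −(9823/39).
Reduce top mod 39: now compute (34/39).
Pull out 2: since 39 ≡ 7 (mod 8), (2/39) = +1.
Reciprocity: 17 ≡ 1 and 39 ≡ 3 (mod 4), so (17/39) = +(39/17).
Reduce top mod 17: now compute (5/17).
Reciprocity: 5 ≡ 1 and 17 ≡ 1 (mod 4), so (5/17) = +(17/5).
Reduce top mod 5: now compute (2/5).
Pull out 2: since 5 ≡ 5 (mod 8), (2/5) = -1.
Reached (1/5) = 1. Collecting the sign flips along the way, the symbol is +1.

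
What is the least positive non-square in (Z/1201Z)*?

(2/1201) = +1, so 2 is a residue.
(3/1201) = +1, so 3 is a residue.
(4/1201) = +1, so 4 is a residue.
(5/1201) = +1, so 5 is a residue.
(6/1201) = +1, so 6 is a residue.
(7/1201) = +1, so 7 is a residue.
(8/1201) = +1, so 8 is a residue.
(9/1201) = +1, so 9 is a residue.
(10/1201) = +1, so 10 is a residue.
(11/1201) = −1, so 11 is the smallest positive non-residue mod 1201.

11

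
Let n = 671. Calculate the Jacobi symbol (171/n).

Reciprocity: 171 ≡ 3 and 671 ≡ 3 (mod 4), so (171/671) = −(671/171).
Reduce top mod 171: now compute (158/171).
Pull out 2: since 171 ≡ 3 (mod 8), (2/171) = -1.
Reciprocity: 79 ≡ 3 and 171 ≡ 3 (mod 4), so (79/171) = −(171/79).
Reduce top mod 79: now compute (13/79).
Reciprocity: 13 ≡ 1 and 79 ≡ 3 (mod 4), so (13/79) = +(79/13).
Reduce top mod 13: now compute (1/13).
Reached (1/13) = 1. Collecting the sign flips along the way, the symbol is -1.

-1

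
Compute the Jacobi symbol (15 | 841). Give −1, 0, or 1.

Reciprocity: 15 ≡ 3 and 841 ≡ 1 (mod 4), so (15/841) = +(841/15).
Reduce top mod 15: now compute (1/15).
Reached (1/15) = 1. Collecting the sign flips along the way, the symbol is +1.

1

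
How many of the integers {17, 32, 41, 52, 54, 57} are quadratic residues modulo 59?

3

(17/59) = +1 → QR.
(32/59) = -1 → non-residue.
(41/59) = +1 → QR.
(52/59) = -1 → non-residue.
(54/59) = -1 → non-residue.
(57/59) = +1 → QR.
Total quadratic residues among the 6: 3.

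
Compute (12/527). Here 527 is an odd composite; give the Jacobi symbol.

1

Pull out 2^2: since 527 ≡ 7 (mod 8), (2/527) = +1, so (2/527)^2 = +1.
Reciprocity: 3 ≡ 3 and 527 ≡ 3 (mod 4), so (3/527) = −(527/3).
Reduce top mod 3: now compute (2/3).
Pull out 2: since 3 ≡ 3 (mod 8), (2/3) = -1.
Reached (1/3) = 1. Collecting the sign flips along the way, the symbol is +1.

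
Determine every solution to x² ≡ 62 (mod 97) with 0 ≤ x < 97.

16, 81

97 ≡ 1 (mod 4), so we find a root by search.
Trying successive values, 16² = 256 ≡ 62 (mod 97). The other root is 97 − 16 = 81.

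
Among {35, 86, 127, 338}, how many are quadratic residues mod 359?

2

(35/359) = -1 → non-residue.
(86/359) = -1 → non-residue.
(127/359) = +1 → QR.
(338/359) = +1 → QR.
Total quadratic residues among the 4: 2.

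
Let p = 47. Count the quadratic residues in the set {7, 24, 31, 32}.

(7/47) = +1 → QR.
(24/47) = +1 → QR.
(31/47) = -1 → non-residue.
(32/47) = +1 → QR.
Total quadratic residues among the 4: 3.

3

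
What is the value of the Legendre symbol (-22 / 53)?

First reduce: -22 ≡ 31 (mod 53).
Reciprocity: 31 ≡ 3 and 53 ≡ 1 (mod 4), so (31/53) = +(53/31).
Reduce top mod 31: now compute (22/31).
Pull out 2: since 31 ≡ 7 (mod 8), (2/31) = +1.
Reciprocity: 11 ≡ 3 and 31 ≡ 3 (mod 4), so (11/31) = −(31/11).
Reduce top mod 11: now compute (9/11).
Reciprocity: 9 ≡ 1 and 11 ≡ 3 (mod 4), so (9/11) = +(11/9).
Reduce top mod 9: now compute (2/9).
Pull out 2: since 9 ≡ 1 (mod 8), (2/9) = +1.
Reached (1/9) = 1. Collecting the sign flips along the way, the symbol is -1.

-1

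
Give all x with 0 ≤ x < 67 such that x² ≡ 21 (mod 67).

Since 67 ≡ 3 (mod 4), a square root of 21 is 21^((67+1)/4) = 21^17 mod 67.
Repeated squaring: 21^2≡39, 21^4≡47, 21^8≡65, 21^16≡4 (mod 67).
21^17 = 21^(16+1) ≡ 17 (mod 67).
Check: 17² = 289 ≡ 21 (mod 67). The two roots are 17 and 50.

17, 50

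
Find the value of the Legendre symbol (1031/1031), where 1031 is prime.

0

First reduce: 1031 ≡ 0 (mod 1031).
Top reduces to 0: gcd > 1, so the symbol is 0.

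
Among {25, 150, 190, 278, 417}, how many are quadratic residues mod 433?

5

(25/433) = +1 → QR.
(150/433) = +1 → QR.
(190/433) = +1 → QR.
(278/433) = +1 → QR.
(417/433) = +1 → QR.
Total quadratic residues among the 5: 5.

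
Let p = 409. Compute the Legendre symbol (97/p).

-1

Euler's criterion: (97/409) ≡ 97^204 (mod 409).
97^2 ≡ 2 (mod 409)
97^4 ≡ 4 (mod 409)
97^8 ≡ 16 (mod 409)
97^16 ≡ 256 (mod 409)
97^32 ≡ 96 (mod 409)
97^64 ≡ 218 (mod 409)
97^128 ≡ 80 (mod 409)
97^204 = 97^(128+64+8+4) ≡ 408 (mod 409).
Result is 408 ≡ −1, so (97/409) = −1.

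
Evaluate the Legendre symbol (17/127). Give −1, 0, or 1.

1

Euler's criterion: (17/127) ≡ 17^63 (mod 127).
17^2 ≡ 35 (mod 127)
17^4 ≡ 82 (mod 127)
17^8 ≡ 120 (mod 127)
17^16 ≡ 49 (mod 127)
17^32 ≡ 115 (mod 127)
17^63 = 17^(32+16+8+4+2+1) ≡ 1 (mod 127).
Result is 1, so (17/127) = 1.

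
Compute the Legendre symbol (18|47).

Pull out 2: since 47 ≡ 7 (mod 8), (2/47) = +1.
Reciprocity: 9 ≡ 1 and 47 ≡ 3 (mod 4), so (9/47) = +(47/9).
Reduce top mod 9: now compute (2/9).
Pull out 2: since 9 ≡ 1 (mod 8), (2/9) = +1.
Reached (1/9) = 1. Collecting the sign flips along the way, the symbol is +1.

1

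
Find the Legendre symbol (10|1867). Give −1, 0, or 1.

Pull out 2: since 1867 ≡ 3 (mod 8), (2/1867) = -1.
Reciprocity: 5 ≡ 1 and 1867 ≡ 3 (mod 4), so (5/1867) = +(1867/5).
Reduce top mod 5: now compute (2/5).
Pull out 2: since 5 ≡ 5 (mod 8), (2/5) = -1.
Reached (1/5) = 1. Collecting the sign flips along the way, the symbol is +1.

1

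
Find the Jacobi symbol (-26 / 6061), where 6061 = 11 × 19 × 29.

-1

First reduce: -26 ≡ 6035 (mod 6061).
Reciprocity: 6035 ≡ 3 and 6061 ≡ 1 (mod 4), so (6035/6061) = +(6061/6035).
Reduce top mod 6035: now compute (26/6035).
Pull out 2: since 6035 ≡ 3 (mod 8), (2/6035) = -1.
Reciprocity: 13 ≡ 1 and 6035 ≡ 3 (mod 4), so (13/6035) = +(6035/13).
Reduce top mod 13: now compute (3/13).
Reciprocity: 3 ≡ 3 and 13 ≡ 1 (mod 4), so (3/13) = +(13/3).
Reduce top mod 3: now compute (1/3).
Reached (1/3) = 1. Collecting the sign flips along the way, the symbol is -1.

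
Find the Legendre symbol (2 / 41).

1

Euler's criterion: (2/41) ≡ 2^20 (mod 41).
2^2 ≡ 4 (mod 41)
2^4 ≡ 16 (mod 41)
2^8 ≡ 10 (mod 41)
2^16 ≡ 18 (mod 41)
2^20 = 2^(16+4) ≡ 1 (mod 41).
Result is 1, so (2/41) = 1.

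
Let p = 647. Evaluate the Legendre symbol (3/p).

1

Euler's criterion: (3/647) ≡ 3^323 (mod 647).
3^2 ≡ 9 (mod 647)
3^4 ≡ 81 (mod 647)
3^8 ≡ 91 (mod 647)
3^16 ≡ 517 (mod 647)
3^32 ≡ 78 (mod 647)
3^64 ≡ 261 (mod 647)
3^128 ≡ 186 (mod 647)
3^256 ≡ 305 (mod 647)
3^323 = 3^(256+64+2+1) ≡ 1 (mod 647).
Result is 1, so (3/647) = 1.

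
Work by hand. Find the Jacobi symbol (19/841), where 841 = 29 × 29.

1

Reciprocity: 19 ≡ 3 and 841 ≡ 1 (mod 4), so (19/841) = +(841/19).
Reduce top mod 19: now compute (5/19).
Reciprocity: 5 ≡ 1 and 19 ≡ 3 (mod 4), so (5/19) = +(19/5).
Reduce top mod 5: now compute (4/5).
Pull out 2^2: since 5 ≡ 5 (mod 8), (2/5) = -1, so (2/5)^2 = +1.
Reached (1/5) = 1. Collecting the sign flips along the way, the symbol is +1.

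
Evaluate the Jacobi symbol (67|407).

Reciprocity: 67 ≡ 3 and 407 ≡ 3 (mod 4), so (67/407) = −(407/67).
Reduce top mod 67: now compute (5/67).
Reciprocity: 5 ≡ 1 and 67 ≡ 3 (mod 4), so (5/67) = +(67/5).
Reduce top mod 5: now compute (2/5).
Pull out 2: since 5 ≡ 5 (mod 8), (2/5) = -1.
Reached (1/5) = 1. Collecting the sign flips along the way, the symbol is +1.

1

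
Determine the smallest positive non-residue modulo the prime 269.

2

(2/269) = −1, so 2 is the smallest positive non-residue mod 269.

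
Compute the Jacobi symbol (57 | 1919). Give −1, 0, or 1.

0

Reciprocity: 57 ≡ 1 and 1919 ≡ 3 (mod 4), so (57/1919) = +(1919/57).
Reduce top mod 57: now compute (38/57).
Pull out 2: since 57 ≡ 1 (mod 8), (2/57) = +1.
Reciprocity: 19 ≡ 3 and 57 ≡ 1 (mod 4), so (19/57) = +(57/19).
Reduce top mod 19: now compute (0/19).
Top reduces to 0: gcd > 1, so the symbol is 0.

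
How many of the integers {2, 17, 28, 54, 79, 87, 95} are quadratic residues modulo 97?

4

(2/97) = +1 → QR.
(17/97) = -1 → non-residue.
(28/97) = -1 → non-residue.
(54/97) = +1 → QR.
(79/97) = +1 → QR.
(87/97) = -1 → non-residue.
(95/97) = +1 → QR.
Total quadratic residues among the 7: 4.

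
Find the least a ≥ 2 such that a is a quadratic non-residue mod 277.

2

(2/277) = −1, so 2 is the smallest positive non-residue mod 277.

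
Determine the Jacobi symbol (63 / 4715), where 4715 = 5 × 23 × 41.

Reciprocity: 63 ≡ 3 and 4715 ≡ 3 (mod 4), so (63/4715) = −(4715/63).
Reduce top mod 63: now compute (53/63).
Reciprocity: 53 ≡ 1 and 63 ≡ 3 (mod 4), so (53/63) = +(63/53).
Reduce top mod 53: now compute (10/53).
Pull out 2: since 53 ≡ 5 (mod 8), (2/53) = -1.
Reciprocity: 5 ≡ 1 and 53 ≡ 1 (mod 4), so (5/53) = +(53/5).
Reduce top mod 5: now compute (3/5).
Reciprocity: 3 ≡ 3 and 5 ≡ 1 (mod 4), so (3/5) = +(5/3).
Reduce top mod 3: now compute (2/3).
Pull out 2: since 3 ≡ 3 (mod 8), (2/3) = -1.
Reached (1/3) = 1. Collecting the sign flips along the way, the symbol is -1.

-1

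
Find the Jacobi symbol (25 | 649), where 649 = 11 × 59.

Reciprocity: 25 ≡ 1 and 649 ≡ 1 (mod 4), so (25/649) = +(649/25).
Reduce top mod 25: now compute (24/25).
Pull out 2^3: since 25 ≡ 1 (mod 8), (2/25) = +1, so (2/25)^3 = +1.
Reciprocity: 3 ≡ 3 and 25 ≡ 1 (mod 4), so (3/25) = +(25/3).
Reduce top mod 3: now compute (1/3).
Reached (1/3) = 1. Collecting the sign flips along the way, the symbol is +1.

1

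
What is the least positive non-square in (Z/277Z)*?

2

(2/277) = −1, so 2 is the smallest positive non-residue mod 277.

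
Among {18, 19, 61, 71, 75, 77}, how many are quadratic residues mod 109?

(18/109) = -1 → non-residue.
(19/109) = -1 → non-residue.
(61/109) = +1 → QR.
(71/109) = +1 → QR.
(75/109) = +1 → QR.
(77/109) = -1 → non-residue.
Total quadratic residues among the 6: 3.

3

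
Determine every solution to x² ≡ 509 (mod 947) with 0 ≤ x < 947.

Since 947 ≡ 3 (mod 4), a square root of 509 is 509^((947+1)/4) = 509^237 mod 947.
Repeated squaring: 509^2≡550, 509^4≡407, 509^8≡871, 509^16≡94, 509^32≡313, 509^64≡428, 509^128≡413 (mod 947).
509^237 = 509^(128+64+32+8+4+1) ≡ 490 (mod 947).
Check: 490² = 240100 ≡ 509 (mod 947). The two roots are 457 and 490.

457, 490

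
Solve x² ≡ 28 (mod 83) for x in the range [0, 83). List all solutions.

Since 83 ≡ 3 (mod 4), a square root of 28 is 28^((83+1)/4) = 28^21 mod 83.
Repeated squaring: 28^2≡37, 28^4≡41, 28^8≡21, 28^16≡26 (mod 83).
28^21 = 28^(16+4+1) ≡ 51 (mod 83).
Check: 51² = 2601 ≡ 28 (mod 83). The two roots are 32 and 51.

32, 51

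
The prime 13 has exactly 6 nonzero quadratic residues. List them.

1, 3, 4, 9, 10, 12

Square k = 1,…,6 (k and 13−k give the same square):
1²=1, 2²=4, 3²=9, 4²≡3, 5²≡12, 6²≡10 (mod 13).
So the quadratic residues mod 13 are {1, 3, 4, 9, 10, 12}.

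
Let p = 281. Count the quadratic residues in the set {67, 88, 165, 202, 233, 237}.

(67/281) = -1 → non-residue.
(88/281) = -1 → non-residue.
(165/281) = +1 → QR.
(202/281) = +1 → QR.
(233/281) = -1 → non-residue.
(237/281) = -1 → non-residue.
Total quadratic residues among the 6: 2.

2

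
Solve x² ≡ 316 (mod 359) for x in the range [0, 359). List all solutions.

Since 359 ≡ 3 (mod 4), a square root of 316 is 316^((359+1)/4) = 316^90 mod 359.
Repeated squaring: 316^2≡54, 316^4≡44, 316^8≡141, 316^16≡136, 316^32≡187, 316^64≡146 (mod 359).
316^90 = 316^(64+16+8+2) ≡ 68 (mod 359).
Check: 68² = 4624 ≡ 316 (mod 359). The two roots are 68 and 291.

68, 291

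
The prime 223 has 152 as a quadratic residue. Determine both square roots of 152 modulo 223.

44, 179

Since 223 ≡ 3 (mod 4), a square root of 152 is 152^((223+1)/4) = 152^56 mod 223.
Repeated squaring: 152^2≡135, 152^4≡162, 152^8≡153, 152^16≡217, 152^32≡36 (mod 223).
152^56 = 152^(32+16+8) ≡ 179 (mod 223).
Check: 179² = 32041 ≡ 152 (mod 223). The two roots are 44 and 179.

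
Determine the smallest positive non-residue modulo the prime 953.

3

(2/953) = +1, so 2 is a residue.
(3/953) = −1, so 3 is the smallest positive non-residue mod 953.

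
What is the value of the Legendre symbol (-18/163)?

Euler's criterion: (-18/163) ≡ 145^81 (mod 163).
145^2 ≡ 161 (mod 163)
145^4 ≡ 4 (mod 163)
145^8 ≡ 16 (mod 163)
145^16 ≡ 93 (mod 163)
145^32 ≡ 10 (mod 163)
145^64 ≡ 100 (mod 163)
145^81 = 145^(64+16+1) ≡ 1 (mod 163).
Result is 1, so (-18/163) = 1.

1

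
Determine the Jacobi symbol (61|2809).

Reciprocity: 61 ≡ 1 and 2809 ≡ 1 (mod 4), so (61/2809) = +(2809/61).
Reduce top mod 61: now compute (3/61).
Reciprocity: 3 ≡ 3 and 61 ≡ 1 (mod 4), so (3/61) = +(61/3).
Reduce top mod 3: now compute (1/3).
Reached (1/3) = 1. Collecting the sign flips along the way, the symbol is +1.

1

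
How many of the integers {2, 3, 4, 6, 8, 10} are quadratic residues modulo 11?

(2/11) = -1 → non-residue.
(3/11) = +1 → QR.
(4/11) = +1 → QR.
(6/11) = -1 → non-residue.
(8/11) = -1 → non-residue.
(10/11) = -1 → non-residue.
Total quadratic residues among the 6: 2.

2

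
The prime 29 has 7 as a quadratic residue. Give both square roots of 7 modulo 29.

29 ≡ 1 (mod 4), so we find a root by search.
Trying successive values, 6² = 36 ≡ 7 (mod 29). The other root is 29 − 6 = 23.

6, 23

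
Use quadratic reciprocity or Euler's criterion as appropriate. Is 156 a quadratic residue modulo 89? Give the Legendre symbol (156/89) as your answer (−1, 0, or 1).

Euler's criterion: (156/89) ≡ 67^44 (mod 89).
67^2 ≡ 39 (mod 89)
67^4 ≡ 8 (mod 89)
67^8 ≡ 64 (mod 89)
67^16 ≡ 2 (mod 89)
67^32 ≡ 4 (mod 89)
67^44 = 67^(32+8+4) ≡ 1 (mod 89).
Result is 1, so (156/89) = 1.

1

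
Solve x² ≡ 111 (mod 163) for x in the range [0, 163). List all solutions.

33, 130

Since 163 ≡ 3 (mod 4), a square root of 111 is 111^((163+1)/4) = 111^41 mod 163.
Repeated squaring: 111^2≡96, 111^4≡88, 111^8≡83, 111^16≡43, 111^32≡56 (mod 163).
111^41 = 111^(32+8+1) ≡ 33 (mod 163).
Check: 33² = 1089 ≡ 111 (mod 163). The two roots are 33 and 130.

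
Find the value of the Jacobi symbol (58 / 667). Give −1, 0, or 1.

0

Pull out 2: since 667 ≡ 3 (mod 8), (2/667) = -1.
Reciprocity: 29 ≡ 1 and 667 ≡ 3 (mod 4), so (29/667) = +(667/29).
Reduce top mod 29: now compute (0/29).
Top reduces to 0: gcd > 1, so the symbol is 0.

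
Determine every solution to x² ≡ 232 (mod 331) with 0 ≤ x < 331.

35, 296

Since 331 ≡ 3 (mod 4), a square root of 232 is 232^((331+1)/4) = 232^83 mod 331.
Repeated squaring: 232^2≡202, 232^4≡91, 232^8≡6, 232^16≡36, 232^32≡303, 232^64≡122 (mod 331).
232^83 = 232^(64+16+2+1) ≡ 296 (mod 331).
Check: 296² = 87616 ≡ 232 (mod 331). The two roots are 35 and 296.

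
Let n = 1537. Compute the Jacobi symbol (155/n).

Reciprocity: 155 ≡ 3 and 1537 ≡ 1 (mod 4), so (155/1537) = +(1537/155).
Reduce top mod 155: now compute (142/155).
Pull out 2: since 155 ≡ 3 (mod 8), (2/155) = -1.
Reciprocity: 71 ≡ 3 and 155 ≡ 3 (mod 4), so (71/155) = −(155/71).
Reduce top mod 71: now compute (13/71).
Reciprocity: 13 ≡ 1 and 71 ≡ 3 (mod 4), so (13/71) = +(71/13).
Reduce top mod 13: now compute (6/13).
Pull out 2: since 13 ≡ 5 (mod 8), (2/13) = -1.
Reciprocity: 3 ≡ 3 and 13 ≡ 1 (mod 4), so (3/13) = +(13/3).
Reduce top mod 3: now compute (1/3).
Reached (1/3) = 1. Collecting the sign flips along the way, the symbol is -1.

-1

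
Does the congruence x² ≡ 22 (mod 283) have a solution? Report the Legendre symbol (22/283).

Euler's criterion: (22/283) ≡ 22^141 (mod 283).
22^2 ≡ 201 (mod 283)
22^4 ≡ 215 (mod 283)
22^8 ≡ 96 (mod 283)
22^16 ≡ 160 (mod 283)
22^32 ≡ 130 (mod 283)
22^64 ≡ 203 (mod 283)
22^128 ≡ 174 (mod 283)
22^141 = 22^(128+8+4+1) ≡ 282 (mod 283).
Result is 282 ≡ −1, so (22/283) = −1.

-1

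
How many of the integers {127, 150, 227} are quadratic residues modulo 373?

0

(127/373) = -1 → non-residue.
(150/373) = -1 → non-residue.
(227/373) = -1 → non-residue.
Total quadratic residues among the 3: 0.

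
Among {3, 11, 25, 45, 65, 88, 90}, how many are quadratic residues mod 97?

5

(3/97) = +1 → QR.
(11/97) = +1 → QR.
(25/97) = +1 → QR.
(45/97) = -1 → non-residue.
(65/97) = +1 → QR.
(88/97) = +1 → QR.
(90/97) = -1 → non-residue.
Total quadratic residues among the 7: 5.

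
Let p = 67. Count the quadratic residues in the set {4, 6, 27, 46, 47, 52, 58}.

3

(4/67) = +1 → QR.
(6/67) = +1 → QR.
(27/67) = -1 → non-residue.
(46/67) = -1 → non-residue.
(47/67) = +1 → QR.
(52/67) = -1 → non-residue.
(58/67) = -1 → non-residue.
Total quadratic residues among the 7: 3.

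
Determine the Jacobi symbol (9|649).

1

Reciprocity: 9 ≡ 1 and 649 ≡ 1 (mod 4), so (9/649) = +(649/9).
Reduce top mod 9: now compute (1/9).
Reached (1/9) = 1. Collecting the sign flips along the way, the symbol is +1.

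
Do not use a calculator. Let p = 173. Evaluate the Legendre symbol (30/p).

-1

Euler's criterion: (30/173) ≡ 30^86 (mod 173).
30^2 ≡ 35 (mod 173)
30^4 ≡ 14 (mod 173)
30^8 ≡ 23 (mod 173)
30^16 ≡ 10 (mod 173)
30^32 ≡ 100 (mod 173)
30^64 ≡ 139 (mod 173)
30^86 = 30^(64+16+4+2) ≡ 172 (mod 173).
Result is 172 ≡ −1, so (30/173) = −1.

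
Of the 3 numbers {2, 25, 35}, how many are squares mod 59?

2

(2/59) = -1 → non-residue.
(25/59) = +1 → QR.
(35/59) = +1 → QR.
Total quadratic residues among the 3: 2.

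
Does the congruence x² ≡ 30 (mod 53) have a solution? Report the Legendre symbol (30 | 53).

Euler's criterion: (30/53) ≡ 30^26 (mod 53).
30^2 ≡ 52 (mod 53)
30^4 ≡ 1 (mod 53)
30^8 ≡ 1 (mod 53)
30^16 ≡ 1 (mod 53)
30^26 = 30^(16+8+2) ≡ 52 (mod 53).
Result is 52 ≡ −1, so (30/53) = −1.

-1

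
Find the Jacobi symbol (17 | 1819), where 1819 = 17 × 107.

0

Reciprocity: 17 ≡ 1 and 1819 ≡ 3 (mod 4), so (17/1819) = +(1819/17).
Reduce top mod 17: now compute (0/17).
Top reduces to 0: gcd > 1, so the symbol is 0.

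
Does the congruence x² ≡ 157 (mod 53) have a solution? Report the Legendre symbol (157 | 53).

-1

First reduce: 157 ≡ 51 (mod 53).
Reciprocity: 51 ≡ 3 and 53 ≡ 1 (mod 4), so (51/53) = +(53/51).
Reduce top mod 51: now compute (2/51).
Pull out 2: since 51 ≡ 3 (mod 8), (2/51) = -1.
Reached (1/51) = 1. Collecting the sign flips along the way, the symbol is -1.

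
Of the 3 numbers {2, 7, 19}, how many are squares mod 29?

(2/29) = -1 → non-residue.
(7/29) = +1 → QR.
(19/29) = -1 → non-residue.
Total quadratic residues among the 3: 1.

1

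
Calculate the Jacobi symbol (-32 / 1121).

1

First reduce: -32 ≡ 1089 (mod 1121).
Reciprocity: 1089 ≡ 1 and 1121 ≡ 1 (mod 4), so (1089/1121) = +(1121/1089).
Reduce top mod 1089: now compute (32/1089).
Pull out 2^5: since 1089 ≡ 1 (mod 8), (2/1089) = +1, so (2/1089)^5 = +1.
Reached (1/1089) = 1. Collecting the sign flips along the way, the symbol is +1.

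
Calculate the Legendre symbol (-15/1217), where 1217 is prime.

First reduce: -15 ≡ 1202 (mod 1217).
Pull out 2: since 1217 ≡ 1 (mod 8), (2/1217) = +1.
Reciprocity: 601 ≡ 1 and 1217 ≡ 1 (mod 4), so (601/1217) = +(1217/601).
Reduce top mod 601: now compute (15/601).
Reciprocity: 15 ≡ 3 and 601 ≡ 1 (mod 4), so (15/601) = +(601/15).
Reduce top mod 15: now compute (1/15).
Reached (1/15) = 1. Collecting the sign flips along the way, the symbol is +1.

1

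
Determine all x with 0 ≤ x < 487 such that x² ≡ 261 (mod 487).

47, 440

Since 487 ≡ 3 (mod 4), a square root of 261 is 261^((487+1)/4) = 261^122 mod 487.
Repeated squaring: 261^2≡428, 261^4≡72, 261^8≡314, 261^16≡222, 261^32≡97, 261^64≡156 (mod 487).
261^122 = 261^(64+32+16+8+2) ≡ 440 (mod 487).
Check: 440² = 193600 ≡ 261 (mod 487). The two roots are 47 and 440.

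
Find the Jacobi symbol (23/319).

Reciprocity: 23 ≡ 3 and 319 ≡ 3 (mod 4), so (23/319) = −(319/23).
Reduce top mod 23: now compute (20/23).
Pull out 2^2: since 23 ≡ 7 (mod 8), (2/23) = +1, so (2/23)^2 = +1.
Reciprocity: 5 ≡ 1 and 23 ≡ 3 (mod 4), so (5/23) = +(23/5).
Reduce top mod 5: now compute (3/5).
Reciprocity: 3 ≡ 3 and 5 ≡ 1 (mod 4), so (3/5) = +(5/3).
Reduce top mod 3: now compute (2/3).
Pull out 2: since 3 ≡ 3 (mod 8), (2/3) = -1.
Reached (1/3) = 1. Collecting the sign flips along the way, the symbol is +1.

1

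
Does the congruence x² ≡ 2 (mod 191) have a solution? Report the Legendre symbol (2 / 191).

1

Pull out 2: since 191 ≡ 7 (mod 8), (2/191) = +1.
Reached (1/191) = 1. Collecting the sign flips along the way, the symbol is +1.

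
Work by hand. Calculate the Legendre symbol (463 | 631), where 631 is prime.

-1

Euler's criterion: (463/631) ≡ 463^315 (mod 631).
463^2 ≡ 460 (mod 631)
463^4 ≡ 215 (mod 631)
463^8 ≡ 162 (mod 631)
463^16 ≡ 373 (mod 631)
463^32 ≡ 309 (mod 631)
463^64 ≡ 200 (mod 631)
463^128 ≡ 247 (mod 631)
463^256 ≡ 433 (mod 631)
463^315 = 463^(256+32+16+8+2+1) ≡ 630 (mod 631).
Result is 630 ≡ −1, so (463/631) = −1.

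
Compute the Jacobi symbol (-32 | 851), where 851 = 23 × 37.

First reduce: -32 ≡ 819 (mod 851).
Reciprocity: 819 ≡ 3 and 851 ≡ 3 (mod 4), so (819/851) = −(851/819).
Reduce top mod 819: now compute (32/819).
Pull out 2^5: since 819 ≡ 3 (mod 8), (2/819) = -1, so (2/819)^5 = -1.
Reached (1/819) = 1. Collecting the sign flips along the way, the symbol is +1.

1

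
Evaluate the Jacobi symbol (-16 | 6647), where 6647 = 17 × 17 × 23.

First reduce: -16 ≡ 6631 (mod 6647).
Reciprocity: 6631 ≡ 3 and 6647 ≡ 3 (mod 4), so (6631/6647) = −(6647/6631).
Reduce top mod 6631: now compute (16/6631).
Pull out 2^4: since 6631 ≡ 7 (mod 8), (2/6631) = +1, so (2/6631)^4 = +1.
Reached (1/6631) = 1. Collecting the sign flips along the way, the symbol is -1.

-1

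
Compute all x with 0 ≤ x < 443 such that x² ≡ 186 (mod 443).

49, 394

Since 443 ≡ 3 (mod 4), a square root of 186 is 186^((443+1)/4) = 186^111 mod 443.
Repeated squaring: 186^2≡42, 186^4≡435, 186^8≡64, 186^16≡109, 186^32≡363, 186^64≡198 (mod 443).
186^111 = 186^(64+32+8+4+2+1) ≡ 49 (mod 443).
Check: 49² = 2401 ≡ 186 (mod 443). The two roots are 49 and 394.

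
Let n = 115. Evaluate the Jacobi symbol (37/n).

Reciprocity: 37 ≡ 1 and 115 ≡ 3 (mod 4), so (37/115) = +(115/37).
Reduce top mod 37: now compute (4/37).
Pull out 2^2: since 37 ≡ 5 (mod 8), (2/37) = -1, so (2/37)^2 = +1.
Reached (1/37) = 1. Collecting the sign flips along the way, the symbol is +1.

1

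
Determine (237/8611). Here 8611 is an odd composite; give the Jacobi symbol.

Reciprocity: 237 ≡ 1 and 8611 ≡ 3 (mod 4), so (237/8611) = +(8611/237).
Reduce top mod 237: now compute (79/237).
Reciprocity: 79 ≡ 3 and 237 ≡ 1 (mod 4), so (79/237) = +(237/79).
Reduce top mod 79: now compute (0/79).
Top reduces to 0: gcd > 1, so the symbol is 0.

0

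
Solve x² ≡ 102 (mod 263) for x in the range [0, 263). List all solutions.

75, 188

Since 263 ≡ 3 (mod 4), a square root of 102 is 102^((263+1)/4) = 102^66 mod 263.
Repeated squaring: 102^2≡147, 102^4≡43, 102^8≡8, 102^16≡64, 102^32≡151, 102^64≡183 (mod 263).
102^66 = 102^(64+2) ≡ 75 (mod 263).
Check: 75² = 5625 ≡ 102 (mod 263). The two roots are 75 and 188.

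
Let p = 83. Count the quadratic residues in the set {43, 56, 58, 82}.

(43/83) = -1 → non-residue.
(56/83) = -1 → non-residue.
(58/83) = -1 → non-residue.
(82/83) = -1 → non-residue.
Total quadratic residues among the 4: 0.

0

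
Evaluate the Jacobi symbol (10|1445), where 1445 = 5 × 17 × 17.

Pull out 2: since 1445 ≡ 5 (mod 8), (2/1445) = -1.
Reciprocity: 5 ≡ 1 and 1445 ≡ 1 (mod 4), so (5/1445) = +(1445/5).
Reduce top mod 5: now compute (0/5).
Top reduces to 0: gcd > 1, so the symbol is 0.

0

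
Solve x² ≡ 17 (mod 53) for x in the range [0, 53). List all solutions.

21, 32

53 ≡ 1 (mod 4), so we find a root by search.
Trying successive values, 21² = 441 ≡ 17 (mod 53). The other root is 53 − 21 = 32.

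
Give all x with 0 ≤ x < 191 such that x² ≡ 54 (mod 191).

93, 98

Since 191 ≡ 3 (mod 4), a square root of 54 is 54^((191+1)/4) = 54^48 mod 191.
Repeated squaring: 54^2≡51, 54^4≡118, 54^8≡172, 54^16≡170, 54^32≡59 (mod 191).
54^48 = 54^(32+16) ≡ 98 (mod 191).
Check: 98² = 9604 ≡ 54 (mod 191). The two roots are 93 and 98.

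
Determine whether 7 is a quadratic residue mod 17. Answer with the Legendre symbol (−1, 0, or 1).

Euler's criterion: (7/17) ≡ 7^8 (mod 17).
7^2 ≡ 15 (mod 17)
7^4 ≡ 4 (mod 17)
7^8 ≡ 16 (mod 17)
7^8 = 7^(8) ≡ 16 (mod 17).
Result is 16 ≡ −1, so (7/17) = −1.

-1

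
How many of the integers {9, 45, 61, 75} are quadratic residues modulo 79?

2

(9/79) = +1 → QR.
(45/79) = +1 → QR.
(61/79) = -1 → non-residue.
(75/79) = -1 → non-residue.
Total quadratic residues among the 4: 2.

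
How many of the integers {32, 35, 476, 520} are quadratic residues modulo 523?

2

(32/523) = -1 → non-residue.
(35/523) = -1 → non-residue.
(476/523) = +1 → QR.
(520/523) = +1 → QR.
Total quadratic residues among the 4: 2.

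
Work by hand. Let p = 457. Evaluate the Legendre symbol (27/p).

1

Reciprocity: 27 ≡ 3 and 457 ≡ 1 (mod 4), so (27/457) = +(457/27).
Reduce top mod 27: now compute (25/27).
Reciprocity: 25 ≡ 1 and 27 ≡ 3 (mod 4), so (25/27) = +(27/25).
Reduce top mod 25: now compute (2/25).
Pull out 2: since 25 ≡ 1 (mod 8), (2/25) = +1.
Reached (1/25) = 1. Collecting the sign flips along the way, the symbol is +1.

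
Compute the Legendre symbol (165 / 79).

Euler's criterion: (165/79) ≡ 7^39 (mod 79).
7^2 ≡ 49 (mod 79)
7^4 ≡ 31 (mod 79)
7^8 ≡ 13 (mod 79)
7^16 ≡ 11 (mod 79)
7^32 ≡ 42 (mod 79)
7^39 = 7^(32+4+2+1) ≡ 78 (mod 79).
Result is 78 ≡ −1, so (165/79) = −1.

-1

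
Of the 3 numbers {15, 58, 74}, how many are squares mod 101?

1

(15/101) = -1 → non-residue.
(58/101) = +1 → QR.
(74/101) = -1 → non-residue.
Total quadratic residues among the 3: 1.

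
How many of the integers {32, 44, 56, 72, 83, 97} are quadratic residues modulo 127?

(32/127) = +1 → QR.
(44/127) = +1 → QR.
(56/127) = -1 → non-residue.
(72/127) = +1 → QR.
(83/127) = -1 → non-residue.
(97/127) = -1 → non-residue.
Total quadratic residues among the 6: 3.

3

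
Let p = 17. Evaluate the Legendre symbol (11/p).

-1

Euler's criterion: (11/17) ≡ 11^8 (mod 17).
11^2 ≡ 2 (mod 17)
11^4 ≡ 4 (mod 17)
11^8 ≡ 16 (mod 17)
11^8 = 11^(8) ≡ 16 (mod 17).
Result is 16 ≡ −1, so (11/17) = −1.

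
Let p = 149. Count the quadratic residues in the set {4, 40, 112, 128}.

(4/149) = +1 → QR.
(40/149) = -1 → non-residue.
(112/149) = +1 → QR.
(128/149) = -1 → non-residue.
Total quadratic residues among the 4: 2.

2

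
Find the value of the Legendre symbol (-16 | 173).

1

Euler's criterion: (-16/173) ≡ 157^86 (mod 173).
157^2 ≡ 83 (mod 173)
157^4 ≡ 142 (mod 173)
157^8 ≡ 96 (mod 173)
157^16 ≡ 47 (mod 173)
157^32 ≡ 133 (mod 173)
157^64 ≡ 43 (mod 173)
157^86 = 157^(64+16+4+2) ≡ 1 (mod 173).
Result is 1, so (-16/173) = 1.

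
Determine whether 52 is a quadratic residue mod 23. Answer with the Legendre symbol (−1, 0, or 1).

Euler's criterion: (52/23) ≡ 6^11 (mod 23).
6^2 ≡ 13 (mod 23)
6^4 ≡ 8 (mod 23)
6^8 ≡ 18 (mod 23)
6^11 = 6^(8+2+1) ≡ 1 (mod 23).
Result is 1, so (52/23) = 1.

1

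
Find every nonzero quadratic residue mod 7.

Square k = 1,…,3 (k and 7−k give the same square):
1²=1, 2²=4, 3²≡2 (mod 7).
So the quadratic residues mod 7 are {1, 2, 4}.

1, 2, 4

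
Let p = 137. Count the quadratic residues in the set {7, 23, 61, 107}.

(7/137) = +1 → QR.
(23/137) = -1 → non-residue.
(61/137) = +1 → QR.
(107/137) = +1 → QR.
Total quadratic residues among the 4: 3.

3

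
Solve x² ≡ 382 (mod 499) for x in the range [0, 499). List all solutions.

Since 499 ≡ 3 (mod 4), a square root of 382 is 382^((499+1)/4) = 382^125 mod 499.
Repeated squaring: 382^2≡216, 382^4≡249, 382^8≡125, 382^16≡156, 382^32≡384, 382^64≡251 (mod 499).
382^125 = 382^(64+32+16+8+4+1) ≡ 277 (mod 499).
Check: 277² = 76729 ≡ 382 (mod 499). The two roots are 222 and 277.

222, 277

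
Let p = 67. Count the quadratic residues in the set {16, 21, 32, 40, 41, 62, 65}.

5

(16/67) = +1 → QR.
(21/67) = +1 → QR.
(32/67) = -1 → non-residue.
(40/67) = +1 → QR.
(41/67) = -1 → non-residue.
(62/67) = +1 → QR.
(65/67) = +1 → QR.
Total quadratic residues among the 7: 5.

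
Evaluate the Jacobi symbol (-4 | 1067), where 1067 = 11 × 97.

First reduce: -4 ≡ 1063 (mod 1067).
Reciprocity: 1063 ≡ 3 and 1067 ≡ 3 (mod 4), so (1063/1067) = −(1067/1063).
Reduce top mod 1063: now compute (4/1063).
Pull out 2^2: since 1063 ≡ 7 (mod 8), (2/1063) = +1, so (2/1063)^2 = +1.
Reached (1/1063) = 1. Collecting the sign flips along the way, the symbol is -1.

-1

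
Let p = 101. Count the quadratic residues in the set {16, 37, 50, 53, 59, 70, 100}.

(16/101) = +1 → QR.
(37/101) = +1 → QR.
(50/101) = -1 → non-residue.
(53/101) = -1 → non-residue.
(59/101) = -1 → non-residue.
(70/101) = +1 → QR.
(100/101) = +1 → QR.
Total quadratic residues among the 7: 4.

4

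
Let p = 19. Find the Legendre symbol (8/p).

Pull out 2^3: since 19 ≡ 3 (mod 8), (2/19) = -1, so (2/19)^3 = -1.
Reached (1/19) = 1. Collecting the sign flips along the way, the symbol is -1.

-1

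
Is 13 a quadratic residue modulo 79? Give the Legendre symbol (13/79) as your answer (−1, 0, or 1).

Reciprocity: 13 ≡ 1 and 79 ≡ 3 (mod 4), so (13/79) = +(79/13).
Reduce top mod 13: now compute (1/13).
Reached (1/13) = 1. Collecting the sign flips along the way, the symbol is +1.

1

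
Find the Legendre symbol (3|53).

-1

Euler's criterion: (3/53) ≡ 3^26 (mod 53).
3^2 ≡ 9 (mod 53)
3^4 ≡ 28 (mod 53)
3^8 ≡ 42 (mod 53)
3^16 ≡ 15 (mod 53)
3^26 = 3^(16+8+2) ≡ 52 (mod 53).
Result is 52 ≡ −1, so (3/53) = −1.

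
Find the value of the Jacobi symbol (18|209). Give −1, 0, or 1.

1

Pull out 2: since 209 ≡ 1 (mod 8), (2/209) = +1.
Reciprocity: 9 ≡ 1 and 209 ≡ 1 (mod 4), so (9/209) = +(209/9).
Reduce top mod 9: now compute (2/9).
Pull out 2: since 9 ≡ 1 (mod 8), (2/9) = +1.
Reached (1/9) = 1. Collecting the sign flips along the way, the symbol is +1.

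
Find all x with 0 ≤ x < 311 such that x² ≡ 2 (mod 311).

Since 311 ≡ 3 (mod 4), a square root of 2 is 2^((311+1)/4) = 2^78 mod 311.
Repeated squaring: 2^2≡4, 2^4≡16, 2^8≡256, 2^16≡226, 2^32≡72, 2^64≡208 (mod 311).
2^78 = 2^(64+8+4+2) ≡ 245 (mod 311).
Check: 245² = 60025 ≡ 2 (mod 311). The two roots are 66 and 245.

66, 245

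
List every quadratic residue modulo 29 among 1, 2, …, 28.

1 4 5 6 7 9 13 16 20 22 23 24 25 28

Square k = 1,…,14 (k and 29−k give the same square):
1²=1, 2²=4, 3²=9, 4²=16, 5²=25, 6²≡7, 7²≡20, 8²≡6, 9²≡23, 10²≡13, 11²≡5, 12²≡28, 13²≡24, 14²≡22 (mod 29).
So the quadratic residues mod 29 are {1, 4, 5, 6, 7, 9, 13, 16, 20, 22, 23, 24, 25, 28}.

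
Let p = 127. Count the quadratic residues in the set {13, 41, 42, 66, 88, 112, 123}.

4

(13/127) = +1 → QR.
(41/127) = +1 → QR.
(42/127) = +1 → QR.
(66/127) = -1 → non-residue.
(88/127) = +1 → QR.
(112/127) = -1 → non-residue.
(123/127) = -1 → non-residue.
Total quadratic residues among the 7: 4.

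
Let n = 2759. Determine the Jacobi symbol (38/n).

-1

Pull out 2: since 2759 ≡ 7 (mod 8), (2/2759) = +1.
Reciprocity: 19 ≡ 3 and 2759 ≡ 3 (mod 4), so (19/2759) = −(2759/19).
Reduce top mod 19: now compute (4/19).
Pull out 2^2: since 19 ≡ 3 (mod 8), (2/19) = -1, so (2/19)^2 = +1.
Reached (1/19) = 1. Collecting the sign flips along the way, the symbol is -1.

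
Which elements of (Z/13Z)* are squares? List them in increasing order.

1, 3, 4, 9, 10, 12

Square k = 1,…,6 (k and 13−k give the same square):
1²=1, 2²=4, 3²=9, 4²≡3, 5²≡12, 6²≡10 (mod 13).
So the quadratic residues mod 13 are {1, 3, 4, 9, 10, 12}.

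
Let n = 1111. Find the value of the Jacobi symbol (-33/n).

0

First reduce: -33 ≡ 1078 (mod 1111).
Pull out 2: since 1111 ≡ 7 (mod 8), (2/1111) = +1.
Reciprocity: 539 ≡ 3 and 1111 ≡ 3 (mod 4), so (539/1111) = −(1111/539).
Reduce top mod 539: now compute (33/539).
Reciprocity: 33 ≡ 1 and 539 ≡ 3 (mod 4), so (33/539) = +(539/33).
Reduce top mod 33: now compute (11/33).
Reciprocity: 11 ≡ 3 and 33 ≡ 1 (mod 4), so (11/33) = +(33/11).
Reduce top mod 11: now compute (0/11).
Top reduces to 0: gcd > 1, so the symbol is 0.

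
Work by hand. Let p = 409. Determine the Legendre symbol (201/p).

-1

Reciprocity: 201 ≡ 1 and 409 ≡ 1 (mod 4), so (201/409) = +(409/201).
Reduce top mod 201: now compute (7/201).
Reciprocity: 7 ≡ 3 and 201 ≡ 1 (mod 4), so (7/201) = +(201/7).
Reduce top mod 7: now compute (5/7).
Reciprocity: 5 ≡ 1 and 7 ≡ 3 (mod 4), so (5/7) = +(7/5).
Reduce top mod 5: now compute (2/5).
Pull out 2: since 5 ≡ 5 (mod 8), (2/5) = -1.
Reached (1/5) = 1. Collecting the sign flips along the way, the symbol is -1.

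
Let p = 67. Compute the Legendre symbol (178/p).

-1

First reduce: 178 ≡ 44 (mod 67).
Pull out 2^2: since 67 ≡ 3 (mod 8), (2/67) = -1, so (2/67)^2 = +1.
Reciprocity: 11 ≡ 3 and 67 ≡ 3 (mod 4), so (11/67) = −(67/11).
Reduce top mod 11: now compute (1/11).
Reached (1/11) = 1. Collecting the sign flips along the way, the symbol is -1.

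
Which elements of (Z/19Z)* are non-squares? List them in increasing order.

Square k = 1,…,9 (k and 19−k give the same square):
1²=1, 2²=4, 3²=9, 4²=16, 5²≡6, 6²≡17, 7²≡11, 8²≡7, 9²≡5 (mod 19).
The residues are {1, 4, 5, 6, 7, 9, 11, 16, 17}; the non-residues are the remaining 9 nonzero classes.

2, 3, 8, 10, 12, 13, 14, 15, 18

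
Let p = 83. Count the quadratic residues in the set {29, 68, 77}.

(29/83) = +1 → QR.
(68/83) = +1 → QR.
(77/83) = +1 → QR.
Total quadratic residues among the 3: 3.

3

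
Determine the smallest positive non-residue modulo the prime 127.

3

(2/127) = +1, so 2 is a residue.
(3/127) = −1, so 3 is the smallest positive non-residue mod 127.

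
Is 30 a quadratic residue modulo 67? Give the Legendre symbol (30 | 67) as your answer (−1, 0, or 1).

-1

Pull out 2: since 67 ≡ 3 (mod 8), (2/67) = -1.
Reciprocity: 15 ≡ 3 and 67 ≡ 3 (mod 4), so (15/67) = −(67/15).
Reduce top mod 15: now compute (7/15).
Reciprocity: 7 ≡ 3 and 15 ≡ 3 (mod 4), so (7/15) = −(15/7).
Reduce top mod 7: now compute (1/7).
Reached (1/7) = 1. Collecting the sign flips along the way, the symbol is -1.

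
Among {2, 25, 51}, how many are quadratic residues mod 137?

2

(2/137) = +1 → QR.
(25/137) = +1 → QR.
(51/137) = -1 → non-residue.
Total quadratic residues among the 3: 2.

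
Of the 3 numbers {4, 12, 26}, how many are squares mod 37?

(4/37) = +1 → QR.
(12/37) = +1 → QR.
(26/37) = +1 → QR.
Total quadratic residues among the 3: 3.

3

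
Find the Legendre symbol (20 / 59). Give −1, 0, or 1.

1

Euler's criterion: (20/59) ≡ 20^29 (mod 59).
20^2 ≡ 46 (mod 59)
20^4 ≡ 51 (mod 59)
20^8 ≡ 5 (mod 59)
20^16 ≡ 25 (mod 59)
20^29 = 20^(16+8+4+1) ≡ 1 (mod 59).
Result is 1, so (20/59) = 1.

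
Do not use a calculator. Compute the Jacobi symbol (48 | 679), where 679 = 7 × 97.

Pull out 2^4: since 679 ≡ 7 (mod 8), (2/679) = +1, so (2/679)^4 = +1.
Reciprocity: 3 ≡ 3 and 679 ≡ 3 (mod 4), so (3/679) = −(679/3).
Reduce top mod 3: now compute (1/3).
Reached (1/3) = 1. Collecting the sign flips along the way, the symbol is -1.

-1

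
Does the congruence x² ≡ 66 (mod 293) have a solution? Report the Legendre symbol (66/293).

-1

Pull out 2: since 293 ≡ 5 (mod 8), (2/293) = -1.
Reciprocity: 33 ≡ 1 and 293 ≡ 1 (mod 4), so (33/293) = +(293/33).
Reduce top mod 33: now compute (29/33).
Reciprocity: 29 ≡ 1 and 33 ≡ 1 (mod 4), so (29/33) = +(33/29).
Reduce top mod 29: now compute (4/29).
Pull out 2^2: since 29 ≡ 5 (mod 8), (2/29) = -1, so (2/29)^2 = +1.
Reached (1/29) = 1. Collecting the sign flips along the way, the symbol is -1.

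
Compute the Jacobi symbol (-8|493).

First reduce: -8 ≡ 485 (mod 493).
Reciprocity: 485 ≡ 1 and 493 ≡ 1 (mod 4), so (485/493) = +(493/485).
Reduce top mod 485: now compute (8/485).
Pull out 2^3: since 485 ≡ 5 (mod 8), (2/485) = -1, so (2/485)^3 = -1.
Reached (1/485) = 1. Collecting the sign flips along the way, the symbol is -1.

-1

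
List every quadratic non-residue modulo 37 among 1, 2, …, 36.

2, 5, 6, 8, 13, 14, 15, 17, 18, 19, 20, 22, 23, 24, 29, 31, 32, 35

Square k = 1,…,18 (k and 37−k give the same square):
1²=1, 2²=4, 3²=9, 4²=16, 5²=25, 6²=36, 7²≡12, 8²≡27, 9²≡7, 10²≡26, 11²≡10, 12²≡33, 13²≡21, 14²≡11, 15²≡3, 16²≡34, 17²≡30, 18²≡28 (mod 37).
The residues are {1, 3, 4, 7, 9, 10, 11, 12, 16, 21, 25, 26, 27, 28, 30, 33, 34, 36}; the non-residues are the remaining 18 nonzero classes.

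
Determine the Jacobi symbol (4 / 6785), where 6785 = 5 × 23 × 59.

1

Pull out 2^2: since 6785 ≡ 1 (mod 8), (2/6785) = +1, so (2/6785)^2 = +1.
Reached (1/6785) = 1. Collecting the sign flips along the way, the symbol is +1.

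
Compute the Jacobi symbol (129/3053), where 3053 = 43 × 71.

0

Reciprocity: 129 ≡ 1 and 3053 ≡ 1 (mod 4), so (129/3053) = +(3053/129).
Reduce top mod 129: now compute (86/129).
Pull out 2: since 129 ≡ 1 (mod 8), (2/129) = +1.
Reciprocity: 43 ≡ 3 and 129 ≡ 1 (mod 4), so (43/129) = +(129/43).
Reduce top mod 43: now compute (0/43).
Top reduces to 0: gcd > 1, so the symbol is 0.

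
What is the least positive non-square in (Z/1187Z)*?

2

(2/1187) = −1, so 2 is the smallest positive non-residue mod 1187.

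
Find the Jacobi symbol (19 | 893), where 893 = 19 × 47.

0

Reciprocity: 19 ≡ 3 and 893 ≡ 1 (mod 4), so (19/893) = +(893/19).
Reduce top mod 19: now compute (0/19).
Top reduces to 0: gcd > 1, so the symbol is 0.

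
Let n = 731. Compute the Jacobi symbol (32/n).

Pull out 2^5: since 731 ≡ 3 (mod 8), (2/731) = -1, so (2/731)^5 = -1.
Reached (1/731) = 1. Collecting the sign flips along the way, the symbol is -1.

-1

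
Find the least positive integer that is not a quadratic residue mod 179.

(2/179) = −1, so 2 is the smallest positive non-residue mod 179.

2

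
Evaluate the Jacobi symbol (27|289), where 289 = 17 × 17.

Reciprocity: 27 ≡ 3 and 289 ≡ 1 (mod 4), so (27/289) = +(289/27).
Reduce top mod 27: now compute (19/27).
Reciprocity: 19 ≡ 3 and 27 ≡ 3 (mod 4), so (19/27) = −(27/19).
Reduce top mod 19: now compute (8/19).
Pull out 2^3: since 19 ≡ 3 (mod 8), (2/19) = -1, so (2/19)^3 = -1.
Reached (1/19) = 1. Collecting the sign flips along the way, the symbol is +1.

1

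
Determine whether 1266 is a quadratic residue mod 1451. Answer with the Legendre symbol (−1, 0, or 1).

1

Pull out 2: since 1451 ≡ 3 (mod 8), (2/1451) = -1.
Reciprocity: 633 ≡ 1 and 1451 ≡ 3 (mod 4), so (633/1451) = +(1451/633).
Reduce top mod 633: now compute (185/633).
Reciprocity: 185 ≡ 1 and 633 ≡ 1 (mod 4), so (185/633) = +(633/185).
Reduce top mod 185: now compute (78/185).
Pull out 2: since 185 ≡ 1 (mod 8), (2/185) = +1.
Reciprocity: 39 ≡ 3 and 185 ≡ 1 (mod 4), so (39/185) = +(185/39).
Reduce top mod 39: now compute (29/39).
Reciprocity: 29 ≡ 1 and 39 ≡ 3 (mod 4), so (29/39) = +(39/29).
Reduce top mod 29: now compute (10/29).
Pull out 2: since 29 ≡ 5 (mod 8), (2/29) = -1.
Reciprocity: 5 ≡ 1 and 29 ≡ 1 (mod 4), so (5/29) = +(29/5).
Reduce top mod 5: now compute (4/5).
Pull out 2^2: since 5 ≡ 5 (mod 8), (2/5) = -1, so (2/5)^2 = +1.
Reached (1/5) = 1. Collecting the sign flips along the way, the symbol is +1.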